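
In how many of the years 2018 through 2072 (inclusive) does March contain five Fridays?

March has 31 days; it has five Fridays when Friday falls among the first (month-length − 28) days — i.e. when March 1 is one of Friday/Thursday/Wednesday.
March 1 by year: 2018:Thu✓ 2019:Fri✓ 2020:Sun 2021:Mon 2022:Tue 2023:Wed✓ 2024:Fri✓ 2025:Sat 2026:Sun 2027:Mon 2028:Wed✓ 2029:Thu✓ 2030:Fri✓ 2031:Sat 2032:Mon …(25 more)… 2058:Fri✓ 2059:Sat 2060:Mon 2061:Tue 2062:Wed✓ 2063:Thu✓ 2064:Sat 2065:Sun 2066:Mon 2067:Tue 2068:Thu✓ 2069:Fri✓ 2070:Sat 2071:Sun 2072:Tue
Years with five Fridays: 2018, 2019, 2023, 2024, 2028, 2029, 2030, 2034, 2035, 2040, 2041, 2045, 2046, 2047, 2051, 2052, 2056, 2057, 2058, 2062, 2063, 2068, 2069 → 23.

23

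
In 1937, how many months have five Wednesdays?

4

A month of length L has five Wednesdays iff its first Wednesday is on day ≤ L−28 (so day 1–3 in a 31-day month, 1–2 in a 30-day month, day 1 in a leap February).
Checking each month of 1937: Jan starts Fri (31d); Feb starts Mon (28d); Mar starts Mon (31d) ✓; Apr starts Thu (30d); May starts Sat (31d); Jun starts Tue (30d) ✓; Jul starts Thu (31d); Aug starts Sun (31d); Sep starts Wed (30d) ✓; Oct starts Fri (31d); Nov starts Mon (30d); Dec starts Wed (31d) ✓.
Five-Wednesday months: March, June, September, December → 4.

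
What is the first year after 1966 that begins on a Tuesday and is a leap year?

Jan 1 advances by 2 weekdays after a leap year and by 1 after a common year.
1966: Jan 1 is Saturday.
1967: Sunday
1968: Monday (leap)
1969: Wednesday
1970: Thursday
1971: Friday
1972: Saturday (leap)
1973: Monday
1974: Tuesday
1975: Wednesday
1976: Thursday (leap)
1977: Saturday
1978: Sunday
1979: Monday
1980: Tuesday (leap)
1980 begins on a Tuesday and is a leap year.

1980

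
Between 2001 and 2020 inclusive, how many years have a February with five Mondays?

1

February has 28 days (29 in leap years); it has five Mondays when Monday falls among the first (month-length − 28) days — i.e. when February 1 is Monday in a leap year (never in a common year).
February 1 by year: 2001:Thu 2002:Fri 2003:Sat 2004:Sun 2005:Tue 2006:Wed 2007:Thu 2008:Fri 2009:Sun 2010:Mon 2011:Tue 2012:Wed 2013:Fri 2014:Sat 2015:Sun 2016:Mon✓ 2017:Wed 2018:Thu 2019:Fri 2020:Sat
Years with five Mondays: 2016 → 1.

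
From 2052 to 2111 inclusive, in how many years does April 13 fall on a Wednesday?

Track April 13's weekday year by year (advancing +1, or +2 across a Feb 29):
  2052: Sat  2053: Sun (+1)  2054: Mon (+1)  2055: Tue (+1)  2056: Thu (+2)
  2057: Fri (+1)  2058: Sat (+1)  2059: Sun (+1)  2060: Tue (+2)  2061: Wed (+1) ✓
  2062: Thu (+1)  2063: Fri (+1)  2064: Sun (+2)  2065: Mon (+1)  … (32 more years) …
  2098: Sun (+1)  2099: Mon (+1)  2100: Tue (+1)  2101: Wed (+1) ✓  2102: Thu (+1)
  2103: Fri (+1)  2104: Sun (+2)  2105: Mon (+1)  2106: Tue (+1)  2107: Wed (+1) ✓
  2108: Fri (+2)  2109: Sat (+1)  2110: Sun (+1)  2111: Mon (+1)
Wednesday years: 2061, 2067, 2072, 2078, 2089, 2095, 2101, 2107 — 8 in total.

8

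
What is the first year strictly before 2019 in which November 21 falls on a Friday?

2014

From one year to the next, a fixed date's weekday advances by 1, or by 2 when a Feb 29 lies between the two dates.
2019: November 21 is Thursday.
2018: Wednesday (−1)
2017: Tuesday (−1)
2016: Monday (−1)
2015: Saturday (−2)
2014: Friday (−1)
November 21 falls on a Friday in 2014.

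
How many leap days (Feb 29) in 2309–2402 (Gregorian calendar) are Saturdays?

Leap years in 2309–2402: 23 of them.
Feb 29 weekday advances by 5 (mod 7) from one leap year to the next four years later (or differs when a century non-leap intervenes).
Leap-day weekdays: 2312:Thu 2316:Tue 2320:Sun 2324:Fri 2328:Wed 2332:Mon 2336:Sat✓ 2340:Thu 2344:Tue 2348:Sun 2352:Fri 2356:Wed 2360:Mon 2364:Sat✓ 2368:Thu 2372:Tue 2376:Sun 2380:Fri 2384:Wed 2388:Mon 2392:Sat✓ 2396:Thu 2400:Tue
Saturday: 2336, 2364, 2392 → 3.

3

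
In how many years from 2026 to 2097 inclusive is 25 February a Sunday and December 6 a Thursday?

8

Check each year's weekday for 25 February and December 6:
  2026: Wed/Sun  2027: Thu/Mon  2028: Fri/Wed  2029: Sun/Thu ✓  2030: Mon/Fri  2031: Tue/Sat  2032: Wed/Mon  2033: Fri/Tue  2034: Sat/Wed  2035: Sun/Thu ✓  2036: Mon/Sat  2037: Wed/Sun  2038: Thu/Mon  2039: Fri/Tue  …(44 more)…  2084: Fri/Wed  2085: Sun/Thu ✓  2086: Mon/Fri  2087: Tue/Sat  2088: Wed/Mon  2089: Fri/Tue  2090: Sat/Wed  2091: Sun/Thu ✓  2092: Mon/Sat  2093: Wed/Sun  2094: Thu/Mon  2095: Fri/Tue  2096: Sat/Thu  2097: Mon/Fri
Both conditions hold in: 2029, 2035, 2046, 2057, 2063, 2074, 2085, 2091 — 8.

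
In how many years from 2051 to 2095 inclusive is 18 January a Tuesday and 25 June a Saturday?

Check each year's weekday for 18 January and 25 June:
  2051: Wed/Sun  2052: Thu/Tue  2053: Sat/Wed  2054: Sun/Thu  2055: Mon/Fri  2056: Tue/Sun  2057: Thu/Mon  2058: Fri/Tue  2059: Sat/Wed  2060: Sun/Fri  2061: Tue/Sat ✓  2062: Wed/Sun  2063: Thu/Mon  2064: Fri/Wed  …(17 more)…  2082: Sun/Thu  2083: Mon/Fri  2084: Tue/Sun  2085: Thu/Mon  2086: Fri/Tue  2087: Sat/Wed  2088: Sun/Fri  2089: Tue/Sat ✓  2090: Wed/Sun  2091: Thu/Mon  2092: Fri/Wed  2093: Sun/Thu  2094: Mon/Fri  2095: Tue/Sat ✓
Both conditions hold in: 2061, 2067, 2078, 2089, 2095 — 5.

5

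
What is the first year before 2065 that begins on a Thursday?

Jan 1 advances by 2 weekdays after a leap year and by 1 after a common year.
2065: Jan 1 is Thursday.
2064: Tuesday (leap)
2063: Monday
2062: Sunday
2061: Saturday
2060: Thursday (leap)
2060 begins on a Thursday

2060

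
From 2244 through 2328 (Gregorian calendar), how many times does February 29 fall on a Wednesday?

Leap years in 2244–2328: 21 of them.
Feb 29 weekday advances by 5 (mod 7) from one leap year to the next four years later (or differs when a century non-leap intervenes).
Leap-day weekdays: 2244:Thu 2248:Tue 2252:Sun 2256:Fri 2260:Wed✓ 2264:Mon 2268:Sat 2272:Thu 2276:Tue 2280:Sun 2284:Fri 2288:Wed✓ 2292:Mon 2296:Sat 2304:Mon 2308:Sat 2312:Thu 2316:Tue 2320:Sun 2324:Fri 2328:Wed✓
Wednesday: 2260, 2288, 2328 → 3.

3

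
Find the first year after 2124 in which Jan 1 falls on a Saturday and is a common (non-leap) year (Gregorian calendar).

2129

Jan 1 advances by 2 weekdays after a leap year and by 1 after a common year.
2124: Jan 1 is Saturday (leap).
2125: Monday
2126: Tuesday
2127: Wednesday
2128: Thursday (leap)
2129: Saturday
2129 begins on a Saturday and is a common year.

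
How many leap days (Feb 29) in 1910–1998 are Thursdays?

Leap years in 1910–1998: 22 of them.
Feb 29 weekday advances by 5 (mod 7) from one leap year to the next four years later (or differs when a century non-leap intervenes).
Leap-day weekdays: 1912:Thu✓ 1916:Tue 1920:Sun 1924:Fri 1928:Wed 1932:Mon 1936:Sat 1940:Thu✓ 1944:Tue 1948:Sun 1952:Fri 1956:Wed 1960:Mon 1964:Sat 1968:Thu✓ 1972:Tue 1976:Sun 1980:Fri 1984:Wed 1988:Mon 1992:Sat 1996:Thu✓
Thursday: 1912, 1940, 1968, 1996 → 4.

4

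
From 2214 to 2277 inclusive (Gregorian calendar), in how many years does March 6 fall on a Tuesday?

Track March 6's weekday year by year (advancing +1, or +2 across a Feb 29):
  2214: Sun  2215: Mon (+1)  2216: Wed (+2)  2217: Thu (+1)  2218: Fri (+1)
  2219: Sat (+1)  2220: Mon (+2)  2221: Tue (+1) ✓  2222: Wed (+1)  2223: Thu (+1)
  2224: Sat (+2)  2225: Sun (+1)  2226: Mon (+1)  2227: Tue (+1) ✓  … (36 more years) …
  2264: Sun (+2)  2265: Mon (+1)  2266: Tue (+1) ✓  2267: Wed (+1)  2268: Fri (+2)
  2269: Sat (+1)  2270: Sun (+1)  2271: Mon (+1)  2272: Wed (+2)  2273: Thu (+1)
  2274: Fri (+1)  2275: Sat (+1)  2276: Mon (+2)  2277: Tue (+1) ✓
Tuesday years: 2221, 2227, 2232, 2238, 2249, 2255, 2260, 2266, 2277 — 9 in total.

9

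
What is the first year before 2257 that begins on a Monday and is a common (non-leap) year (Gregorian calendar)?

2255

Jan 1 advances by 2 weekdays after a leap year and by 1 after a common year.
2257: Jan 1 is Thursday.
2256: Tuesday (leap)
2255: Monday
2255 begins on a Monday and is a common year.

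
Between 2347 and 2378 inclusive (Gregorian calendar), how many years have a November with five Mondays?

9

November has 30 days; it has five Mondays when Monday falls among the first (month-length − 28) days — i.e. when November 1 is one of Monday/Sunday.
November 1 by year: 2347:Sat 2348:Mon✓ 2349:Tue 2350:Wed 2351:Thu 2352:Sat 2353:Sun✓ 2354:Mon✓ 2355:Tue 2356:Thu 2357:Fri 2358:Sat 2359:Sun✓ 2360:Tue 2361:Wed 2362:Thu 2363:Fri 2364:Sun✓ 2365:Mon✓ 2366:Tue 2367:Wed 2368:Fri 2369:Sat 2370:Sun✓ 2371:Mon✓ 2372:Wed 2373:Thu 2374:Fri 2375:Sat 2376:Mon✓ 2377:Tue 2378:Wed
Years with five Mondays: 2348, 2353, 2354, 2359, 2364, 2365, 2370, 2371, 2376 → 9.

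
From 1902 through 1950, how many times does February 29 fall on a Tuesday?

2

Leap years in 1902–1950: 12 of them.
Feb 29 weekday advances by 5 (mod 7) from one leap year to the next four years later (or differs when a century non-leap intervenes).
Leap-day weekdays: 1904:Mon 1908:Sat 1912:Thu 1916:Tue✓ 1920:Sun 1924:Fri 1928:Wed 1932:Mon 1936:Sat 1940:Thu 1944:Tue✓ 1948:Sun
Tuesday: 1916, 1944 → 2.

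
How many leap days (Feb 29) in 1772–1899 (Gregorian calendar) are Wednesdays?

Leap years in 1772–1899: 31 of them.
Feb 29 weekday advances by 5 (mod 7) from one leap year to the next four years later (or differs when a century non-leap intervenes).
Leap-day weekdays: 1772:Sat 1776:Thu 1780:Tue 1784:Sun 1788:Fri 1792:Wed✓ 1796:Mon 1804:Wed✓ 1808:Mon 1812:Sat 1816:Thu 1820:Tue 1824:Sun …(5 more)… 1848:Tue 1852:Sun 1856:Fri 1860:Wed✓ 1864:Mon 1868:Sat 1872:Thu 1876:Tue 1880:Sun 1884:Fri 1888:Wed✓ 1892:Mon 1896:Sat
Wednesday: 1792, 1804, 1832, 1860, 1888 → 5.

5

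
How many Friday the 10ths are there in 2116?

3

Check the 10th of each month of 2116: Jan 10: Fri, Feb 10: Mon, Mar 10: Tue, Apr 10: Fri, May 10: Sun, Jun 10: Wed, Jul 10: Fri, Aug 10: Mon, Sep 10: Thu, Oct 10: Sat, Nov 10: Tue, Dec 10: Thu.
Friday occurs in January, April, July — 3 months.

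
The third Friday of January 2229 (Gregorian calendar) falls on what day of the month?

16

January 1, 2229 is a Thursday, so the first Friday is the 2nd.
The third Friday is 2 + 14 = 16.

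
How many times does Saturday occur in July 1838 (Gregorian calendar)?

July 1838 has 31 days and begins on Sunday.
The first Saturday is July 7.
Saturdays fall on 7, 14, 21, 28 — that's 4.

4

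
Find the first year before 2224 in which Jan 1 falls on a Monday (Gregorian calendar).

2221

Jan 1 advances by 2 weekdays after a leap year and by 1 after a common year.
2224: Jan 1 is Thursday (leap).
2223: Wednesday
2222: Tuesday
2221: Monday
2221 begins on a Monday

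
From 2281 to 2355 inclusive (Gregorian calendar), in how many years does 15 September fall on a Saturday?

Track 15 September's weekday year by year (advancing +1, or +2 across a Feb 29):
  2281: Thu  2282: Fri (+1)  2283: Sat (+1) ✓  2284: Mon (+2)  2285: Tue (+1)
  2286: Wed (+1)  2287: Thu (+1)  2288: Sat (+2) ✓  2289: Sun (+1)  2290: Mon (+1)
  2291: Tue (+1)  2292: Thu (+2)  2293: Fri (+1)  2294: Sat (+1) ✓  … (47 more years) …
  2342: Tue (+1)  2343: Wed (+1)  2344: Fri (+2)  2345: Sat (+1) ✓  2346: Sun (+1)
  2347: Mon (+1)  2348: Wed (+2)  2349: Thu (+1)  2350: Fri (+1)  2351: Sat (+1) ✓
  2352: Mon (+2)  2353: Tue (+1)  2354: Wed (+1)  2355: Thu (+1)
Saturday years: 2283, 2288, 2294, 2300, 2306, 2317, 2323, 2328, 2334, 2345, 2351 — 11 in total.

11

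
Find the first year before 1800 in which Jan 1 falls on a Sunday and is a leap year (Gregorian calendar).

1792

Jan 1 advances by 2 weekdays after a leap year and by 1 after a common year.
1800: Jan 1 is Wednesday.
1799: Tuesday
1798: Monday
1797: Sunday
1796: Friday (leap)
1795: Thursday
1794: Wednesday
1793: Tuesday
1792: Sunday (leap)
1792 begins on a Sunday and is a leap year.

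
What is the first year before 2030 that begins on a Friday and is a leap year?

2016

Jan 1 advances by 2 weekdays after a leap year and by 1 after a common year.
2030: Jan 1 is Tuesday.
2029: Monday
2028: Saturday (leap)
2027: Friday
2026: Thursday
2025: Wednesday
2024: Monday (leap)
2023: Sunday
2022: Saturday
2021: Friday
2020: Wednesday (leap)
2019: Tuesday
2018: Monday
2017: Sunday
2016: Friday (leap)
2016 begins on a Friday and is a leap year.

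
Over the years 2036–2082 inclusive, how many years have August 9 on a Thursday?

6

Track August 9's weekday year by year (advancing +1, or +2 across a Feb 29):
  2036: Sat  2037: Sun (+1)  2038: Mon (+1)  2039: Tue (+1)  2040: Thu (+2) ✓
  2041: Fri (+1)  2042: Sat (+1)  2043: Sun (+1)  2044: Tue (+2)  2045: Wed (+1)
  2046: Thu (+1) ✓  2047: Fri (+1)  2048: Sun (+2)  2049: Mon (+1)  … (19 more years) …
  2069: Fri (+1)  2070: Sat (+1)  2071: Sun (+1)  2072: Tue (+2)  2073: Wed (+1)
  2074: Thu (+1) ✓  2075: Fri (+1)  2076: Sun (+2)  2077: Mon (+1)  2078: Tue (+1)
  2079: Wed (+1)  2080: Fri (+2)  2081: Sat (+1)  2082: Sun (+1)
Thursday years: 2040, 2046, 2057, 2063, 2068, 2074 — 6 in total.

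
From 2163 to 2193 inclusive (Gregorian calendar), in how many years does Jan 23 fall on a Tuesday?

Track Jan 23's weekday year by year (advancing +1, or +2 across a Feb 29):
  2163: Sun  2164: Mon (+1)  2165: Wed (+2)  2166: Thu (+1)  2167: Fri (+1)
  2168: Sat (+1)  2169: Mon (+2)  2170: Tue (+1) ✓  2171: Wed (+1)  2172: Thu (+1)
  2173: Sat (+2)  2174: Sun (+1)  2175: Mon (+1)  2176: Tue (+1) ✓  … (3 more years) …
  2180: Sun (+1)  2181: Tue (+2) ✓  2182: Wed (+1)  2183: Thu (+1)  2184: Fri (+1)
  2185: Sun (+2)  2186: Mon (+1)  2187: Tue (+1) ✓  2188: Wed (+1)  2189: Fri (+2)
  2190: Sat (+1)  2191: Sun (+1)  2192: Mon (+1)  2193: Wed (+2)
Tuesday years: 2170, 2176, 2181, 2187 — 4 in total.

4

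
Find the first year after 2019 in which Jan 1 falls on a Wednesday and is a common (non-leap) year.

2025

Jan 1 advances by 2 weekdays after a leap year and by 1 after a common year.
2019: Jan 1 is Tuesday.
2020: Wednesday (leap)
2021: Friday
2022: Saturday
2023: Sunday
2024: Monday (leap)
2025: Wednesday
2025 begins on a Wednesday and is a common year.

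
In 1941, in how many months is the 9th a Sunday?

Check the 9th of each month of 1941: Jan 9: Thu, Feb 9: Sun, Mar 9: Sun, Apr 9: Wed, May 9: Fri, Jun 9: Mon, Jul 9: Wed, Aug 9: Sat, Sep 9: Tue, Oct 9: Thu, Nov 9: Sun, Dec 9: Tue.
Sunday occurs in February, March, November — 3 months.

3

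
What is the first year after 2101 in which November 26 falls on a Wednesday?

From one year to the next, a fixed date's weekday advances by 1, or by 2 when a Feb 29 lies between the two dates.
2101: November 26 is Saturday.
2102: Sunday (+1)
2103: Monday (+1)
2104: Wednesday (+2)
November 26 falls on a Wednesday in 2104.

2104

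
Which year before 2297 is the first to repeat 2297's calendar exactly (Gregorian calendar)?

2286

Two years share a calendar iff Jan 1 falls on the same weekday and both are leap or both are common. 2297: Jan 1 is Friday, common year.
2296: Jan 1 Wednesday, leap
2295: Jan 1 Tuesday, common
2294: Jan 1 Monday, common
2293: Jan 1 Sunday, common
2292: Jan 1 Friday, leap
2291: Jan 1 Thursday, common
2290: Jan 1 Wednesday, common
2289: Jan 1 Tuesday, common
2288: Jan 1 Sunday, leap
2287: Jan 1 Saturday, common
2286: Jan 1 Friday, common
2286 matches on both conditions.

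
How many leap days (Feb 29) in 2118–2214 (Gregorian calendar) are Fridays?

3

Leap years in 2118–2214: 23 of them.
Feb 29 weekday advances by 5 (mod 7) from one leap year to the next four years later (or differs when a century non-leap intervenes).
Leap-day weekdays: 2120:Thu 2124:Tue 2128:Sun 2132:Fri✓ 2136:Wed 2140:Mon 2144:Sat 2148:Thu 2152:Tue 2156:Sun 2160:Fri✓ 2164:Wed 2168:Mon 2172:Sat 2176:Thu 2180:Tue 2184:Sun 2188:Fri✓ 2192:Wed 2196:Mon 2204:Wed 2208:Mon 2212:Sat
Friday: 2132, 2160, 2188 → 3.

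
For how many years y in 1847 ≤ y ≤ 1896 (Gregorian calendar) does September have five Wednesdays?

September has 30 days; it has five Wednesdays when Wednesday falls among the first (month-length − 28) days — i.e. when September 1 is one of Wednesday/Tuesday.
September 1 by year: 1847:Wed✓ 1848:Fri 1849:Sat 1850:Sun 1851:Mon 1852:Wed✓ 1853:Thu 1854:Fri 1855:Sat 1856:Mon 1857:Tue✓ 1858:Wed✓ 1859:Thu 1860:Sat 1861:Sun …(20 more)… 1882:Fri 1883:Sat 1884:Mon 1885:Tue✓ 1886:Wed✓ 1887:Thu 1888:Sat 1889:Sun 1890:Mon 1891:Tue✓ 1892:Thu 1893:Fri 1894:Sat 1895:Sun 1896:Tue✓
Years with five Wednesdays: 1847, 1852, 1857, 1858, 1863, 1868, 1869, 1874, 1875, 1880, 1885, 1886, 1891, 1896 → 14.

14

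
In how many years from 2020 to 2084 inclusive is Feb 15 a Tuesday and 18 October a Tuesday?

Check each year's weekday for Feb 15 and 18 October:
  2020: Sat/Sun  2021: Mon/Mon  2022: Tue/Tue ✓  2023: Wed/Wed  2024: Thu/Fri  2025: Sat/Sat  2026: Sun/Sun  2027: Mon/Mon  2028: Tue/Wed  2029: Thu/Thu  2030: Fri/Fri  2031: Sat/Sat  2032: Sun/Mon  2033: Tue/Tue ✓  …(37 more)…  2071: Sun/Sun  2072: Mon/Tue  2073: Wed/Wed  2074: Thu/Thu  2075: Fri/Fri  2076: Sat/Sun  2077: Mon/Mon  2078: Tue/Tue ✓  2079: Wed/Wed  2080: Thu/Fri  2081: Sat/Sat  2082: Sun/Sun  2083: Mon/Mon  2084: Tue/Wed
Both conditions hold in: 2022, 2033, 2039, 2050, 2061, 2067, 2078 — 7.

7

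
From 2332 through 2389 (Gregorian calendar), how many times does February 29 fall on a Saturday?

Leap years in 2332–2389: 15 of them.
Feb 29 weekday advances by 5 (mod 7) from one leap year to the next four years later (or differs when a century non-leap intervenes).
Leap-day weekdays: 2332:Mon 2336:Sat✓ 2340:Thu 2344:Tue 2348:Sun 2352:Fri 2356:Wed 2360:Mon 2364:Sat✓ 2368:Thu 2372:Tue 2376:Sun 2380:Fri 2384:Wed 2388:Mon
Saturday: 2336, 2364 → 2.

2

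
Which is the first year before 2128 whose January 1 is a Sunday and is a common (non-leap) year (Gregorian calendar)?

2119

Jan 1 advances by 2 weekdays after a leap year and by 1 after a common year.
2128: Jan 1 is Thursday (leap).
2127: Wednesday
2126: Tuesday
2125: Monday
2124: Saturday (leap)
2123: Friday
2122: Thursday
2121: Wednesday
2120: Monday (leap)
2119: Sunday
2119 begins on a Sunday and is a common year.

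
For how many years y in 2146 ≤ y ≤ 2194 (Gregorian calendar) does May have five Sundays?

May has 31 days; it has five Sundays when Sunday falls among the first (month-length − 28) days — i.e. when May 1 is one of Sunday/Saturday/Friday.
May 1 by year: 2146:Sun✓ 2147:Mon 2148:Wed 2149:Thu 2150:Fri✓ 2151:Sat✓ 2152:Mon 2153:Tue 2154:Wed 2155:Thu 2156:Sat✓ 2157:Sun✓ 2158:Mon 2159:Tue 2160:Thu …(19 more)… 2180:Mon 2181:Tue 2182:Wed 2183:Thu 2184:Sat✓ 2185:Sun✓ 2186:Mon 2187:Tue 2188:Thu 2189:Fri✓ 2190:Sat✓ 2191:Sun✓ 2192:Tue 2193:Wed 2194:Thu
Years with five Sundays: 2146, 2150, 2151, 2156, 2157, 2161, 2162, 2163, 2167, 2168, 2172, 2173, 2174, 2178, 2179, 2184, 2185, 2189, 2190, 2191 → 20.

20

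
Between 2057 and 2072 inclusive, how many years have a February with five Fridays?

February has 28 days (29 in leap years); it has five Fridays when Friday falls among the first (month-length − 28) days — i.e. when February 1 is Friday in a leap year (never in a common year).
February 1 by year: 2057:Thu 2058:Fri 2059:Sat 2060:Sun 2061:Tue 2062:Wed 2063:Thu 2064:Fri✓ 2065:Sun 2066:Mon 2067:Tue 2068:Wed 2069:Fri 2070:Sat 2071:Sun 2072:Mon
Years with five Fridays: 2064 → 1.

1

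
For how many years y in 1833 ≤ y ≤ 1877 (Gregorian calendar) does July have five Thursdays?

July has 31 days; it has five Thursdays when Thursday falls among the first (month-length − 28) days — i.e. when July 1 is one of Thursday/Wednesday/Tuesday.
July 1 by year: 1833:Mon 1834:Tue✓ 1835:Wed✓ 1836:Fri 1837:Sat 1838:Sun 1839:Mon 1840:Wed✓ 1841:Thu✓ 1842:Fri 1843:Sat 1844:Mon 1845:Tue✓ 1846:Wed✓ 1847:Thu✓ …(15 more)… 1863:Wed✓ 1864:Fri 1865:Sat 1866:Sun 1867:Mon 1868:Wed✓ 1869:Thu✓ 1870:Fri 1871:Sat 1872:Mon 1873:Tue✓ 1874:Wed✓ 1875:Thu✓ 1876:Sat 1877:Sun
Years with five Thursdays: 1834, 1835, 1840, 1841, 1845, 1846, 1847, 1851, 1852, 1856, 1857, 1858, 1862, 1863, 1868, 1869, 1873, 1874, 1875 → 19.

19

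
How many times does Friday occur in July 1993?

July 1993 has 31 days and begins on Thursday.
The first Friday is July 2.
Fridays fall on 2, 9, 16, 23, 30 — that's 5.

5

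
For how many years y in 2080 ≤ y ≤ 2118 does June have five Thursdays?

June has 30 days; it has five Thursdays when Thursday falls among the first (month-length − 28) days — i.e. when June 1 is one of Thursday/Wednesday.
June 1 by year: 2080:Sat 2081:Sun 2082:Mon 2083:Tue 2084:Thu✓ 2085:Fri 2086:Sat 2087:Sun 2088:Tue 2089:Wed✓ 2090:Thu✓ 2091:Fri 2092:Sun 2093:Mon 2094:Tue …(9 more)… 2104:Sun 2105:Mon 2106:Tue 2107:Wed✓ 2108:Fri 2109:Sat 2110:Sun 2111:Mon 2112:Wed✓ 2113:Thu✓ 2114:Fri 2115:Sat 2116:Mon 2117:Tue 2118:Wed✓
Years with five Thursdays: 2084, 2089, 2090, 2095, 2101, 2102, 2107, 2112, 2113, 2118 → 10.

10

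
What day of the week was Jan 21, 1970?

Wednesday

January 1, 1970 is a Thursday.
January 21 is day 21 of the year, i.e. 20 days after Jan 1.
20 mod 7 = 6, so advance 6 weekdays from Thursday: Wednesday.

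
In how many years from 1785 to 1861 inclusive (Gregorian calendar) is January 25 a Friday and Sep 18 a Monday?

Check each year's weekday for January 25 and Sep 18:
  1785: Tue/Sun  1786: Wed/Mon  1787: Thu/Tue  1788: Fri/Thu  1789: Sun/Fri  1790: Mon/Sat  1791: Tue/Sun  1792: Wed/Tue  1793: Fri/Wed  1794: Sat/Thu  1795: Sun/Fri  1796: Mon/Sun  1797: Wed/Mon  1798: Thu/Tue  …(49 more)…  1848: Tue/Mon  1849: Thu/Tue  1850: Fri/Wed  1851: Sat/Thu  1852: Sun/Sat  1853: Tue/Sun  1854: Wed/Mon  1855: Thu/Tue  1856: Fri/Thu  1857: Sun/Fri  1858: Mon/Sat  1859: Tue/Sun  1860: Wed/Tue  1861: Fri/Wed
Both conditions hold in: no year — 0.

0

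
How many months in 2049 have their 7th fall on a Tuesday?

Check the 7th of each month of 2049: Jan 7: Thu, Feb 7: Sun, Mar 7: Sun, Apr 7: Wed, May 7: Fri, Jun 7: Mon, Jul 7: Wed, Aug 7: Sat, Sep 7: Tue, Oct 7: Thu, Nov 7: Sun, Dec 7: Tue.
Tuesday occurs in September, December — 2 months.

2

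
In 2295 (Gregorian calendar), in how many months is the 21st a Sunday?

2

Check the 21st of each month of 2295: Jan 21: Mon, Feb 21: Thu, Mar 21: Thu, Apr 21: Sun, May 21: Tue, Jun 21: Fri, Jul 21: Sun, Aug 21: Wed, Sep 21: Sat, Oct 21: Mon, Nov 21: Thu, Dec 21: Sat.
Sunday occurs in April, July — 2 months.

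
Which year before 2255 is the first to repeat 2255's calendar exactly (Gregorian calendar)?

Two years share a calendar iff Jan 1 falls on the same weekday and both are leap or both are common. 2255: Jan 1 is Monday, common year.
2254: Jan 1 Sunday, common
2253: Jan 1 Saturday, common
2252: Jan 1 Thursday, leap
2251: Jan 1 Wednesday, common
2250: Jan 1 Tuesday, common
2249: Jan 1 Monday, common
2249 matches on both conditions.

2249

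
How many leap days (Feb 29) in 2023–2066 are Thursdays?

Leap years in 2023–2066: 11 of them.
Feb 29 weekday advances by 5 (mod 7) from one leap year to the next four years later (or differs when a century non-leap intervenes).
Leap-day weekdays: 2024:Thu✓ 2028:Tue 2032:Sun 2036:Fri 2040:Wed 2044:Mon 2048:Sat 2052:Thu✓ 2056:Tue 2060:Sun 2064:Fri
Thursday: 2024, 2052 → 2.

2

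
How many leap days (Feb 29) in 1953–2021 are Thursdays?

2

Leap years in 1953–2021: 17 of them.
Feb 29 weekday advances by 5 (mod 7) from one leap year to the next four years later (or differs when a century non-leap intervenes).
Leap-day weekdays: 1956:Wed 1960:Mon 1964:Sat 1968:Thu✓ 1972:Tue 1976:Sun 1980:Fri 1984:Wed 1988:Mon 1992:Sat 1996:Thu✓ 2000:Tue 2004:Sun 2008:Fri 2012:Wed 2016:Mon 2020:Sat
Thursday: 1968, 1996 → 2.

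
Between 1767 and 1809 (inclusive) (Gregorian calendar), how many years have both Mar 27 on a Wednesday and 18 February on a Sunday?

1

Check each year's weekday for Mar 27 and 18 February:
  1767: Fri/Wed  1768: Sun/Thu  1769: Mon/Sat  1770: Tue/Sun  1771: Wed/Mon  1772: Fri/Tue  1773: Sat/Thu  1774: Sun/Fri  1775: Mon/Sat  1776: Wed/Sun ✓  1777: Thu/Tue  1778: Fri/Wed  1779: Sat/Thu  1780: Mon/Fri  …(15 more)…  1796: Sun/Thu  1797: Mon/Sat  1798: Tue/Sun  1799: Wed/Mon  1800: Thu/Tue  1801: Fri/Wed  1802: Sat/Thu  1803: Sun/Fri  1804: Tue/Sat  1805: Wed/Mon  1806: Thu/Tue  1807: Fri/Wed  1808: Sun/Thu  1809: Mon/Sat
Both conditions hold in: 1776 — 1.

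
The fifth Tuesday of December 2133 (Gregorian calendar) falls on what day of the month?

29

December 1, 2133 is a Tuesday, so the first Tuesday is the 1st.
The fifth Tuesday is 1 + 28 = 29.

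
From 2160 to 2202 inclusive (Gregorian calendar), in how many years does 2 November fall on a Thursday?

Track 2 November's weekday year by year (advancing +1, or +2 across a Feb 29):
  2160: Sun  2161: Mon (+1)  2162: Tue (+1)  2163: Wed (+1)  2164: Fri (+2)
  2165: Sat (+1)  2166: Sun (+1)  2167: Mon (+1)  2168: Wed (+2)  2169: Thu (+1) ✓
  2170: Fri (+1)  2171: Sat (+1)  2172: Mon (+2)  2173: Tue (+1)  … (15 more years) …
  2189: Mon (+1)  2190: Tue (+1)  2191: Wed (+1)  2192: Fri (+2)  2193: Sat (+1)
  2194: Sun (+1)  2195: Mon (+1)  2196: Wed (+2)  2197: Thu (+1) ✓  2198: Fri (+1)
  2199: Sat (+1)  2200: Sun (+1)  2201: Mon (+1)  2202: Tue (+1)
Thursday years: 2169, 2175, 2180, 2186, 2197 — 5 in total.

5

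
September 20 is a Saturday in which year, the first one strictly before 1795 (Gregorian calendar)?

From one year to the next, a fixed date's weekday advances by 1, or by 2 when a Feb 29 lies between the two dates.
1795: September 20 is Sunday.
1794: Saturday (−1)
September 20 falls on a Saturday in 1794.

1794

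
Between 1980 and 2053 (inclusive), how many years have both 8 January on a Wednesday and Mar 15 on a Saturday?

Check each year's weekday for 8 January and Mar 15:
  1980: Tue/Sat  1981: Thu/Sun  1982: Fri/Mon  1983: Sat/Tue  1984: Sun/Thu  1985: Tue/Fri  1986: Wed/Sat ✓  1987: Thu/Sun  1988: Fri/Tue  1989: Sun/Wed  1990: Mon/Thu  1991: Tue/Fri  1992: Wed/Sun  1993: Fri/Mon  …(46 more)…  2040: Sun/Thu  2041: Tue/Fri  2042: Wed/Sat ✓  2043: Thu/Sun  2044: Fri/Tue  2045: Sun/Wed  2046: Mon/Thu  2047: Tue/Fri  2048: Wed/Sun  2049: Fri/Mon  2050: Sat/Tue  2051: Sun/Wed  2052: Mon/Fri  2053: Wed/Sat ✓
Both conditions hold in: 1986, 1997, 2003, 2014, 2025, 2031, 2042, 2053 — 8.

8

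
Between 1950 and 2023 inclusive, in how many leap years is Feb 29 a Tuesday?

2

Leap years in 1950–2023: 18 of them.
Feb 29 weekday advances by 5 (mod 7) from one leap year to the next four years later (or differs when a century non-leap intervenes).
Leap-day weekdays: 1952:Fri 1956:Wed 1960:Mon 1964:Sat 1968:Thu 1972:Tue✓ 1976:Sun 1980:Fri 1984:Wed 1988:Mon 1992:Sat 1996:Thu 2000:Tue✓ 2004:Sun 2008:Fri 2012:Wed 2016:Mon 2020:Sat
Tuesday: 1972, 2000 → 2.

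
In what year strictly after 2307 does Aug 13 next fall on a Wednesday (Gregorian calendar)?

2313

From one year to the next, a fixed date's weekday advances by 1, or by 2 when a Feb 29 lies between the two dates.
2307: August 13 is Tuesday.
2308: Thursday (+2)
2309: Friday (+1)
2310: Saturday (+1)
2311: Sunday (+1)
2312: Tuesday (+2)
2313: Wednesday (+1)
Aug 13 falls on a Wednesday in 2313.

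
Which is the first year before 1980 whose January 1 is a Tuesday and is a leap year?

Jan 1 advances by 2 weekdays after a leap year and by 1 after a common year.
1980: Jan 1 is Tuesday (leap).
1979: Monday
1978: Sunday
1977: Saturday
1976: Thursday (leap)
1975: Wednesday
1974: Tuesday
1973: Monday
1972: Saturday (leap)
1971: Friday
1970: Thursday
1969: Wednesday
1968: Monday (leap)
1967: Sunday
1966: Saturday
1965: Friday
1964: Wednesday (leap)
1963: Tuesday
1962: Monday
1961: Sunday
1960: Friday (leap)
1959: Thursday
1958: Wednesday
1957: Tuesday
1956: Sunday (leap)
1955: Saturday
1954: Friday
1953: Thursday
1952: Tuesday (leap)
1952 begins on a Tuesday and is a leap year.

1952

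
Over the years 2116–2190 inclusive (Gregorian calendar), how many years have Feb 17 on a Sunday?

10

Track Feb 17's weekday year by year (advancing +1, or +2 across a Feb 29):
  2116: Mon  2117: Wed (+2)  2118: Thu (+1)  2119: Fri (+1)  2120: Sat (+1)
  2121: Mon (+2)  2122: Tue (+1)  2123: Wed (+1)  2124: Thu (+1)  2125: Sat (+2)
  2126: Sun (+1) ✓  2127: Mon (+1)  2128: Tue (+1)  2129: Thu (+2)  … (47 more years) …
  2177: Mon (+2)  2178: Tue (+1)  2179: Wed (+1)  2180: Thu (+1)  2181: Sat (+2)
  2182: Sun (+1) ✓  2183: Mon (+1)  2184: Tue (+1)  2185: Thu (+2)  2186: Fri (+1)
  2187: Sat (+1)  2188: Sun (+1) ✓  2189: Tue (+2)  2190: Wed (+1)
Sunday years: 2126, 2132, 2137, 2143, 2154, 2160, 2165, 2171, 2182, 2188 — 10 in total.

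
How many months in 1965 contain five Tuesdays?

A month of length L has five Tuesdays iff its first Tuesday is on day ≤ L−28 (so day 1–3 in a 31-day month, 1–2 in a 30-day month, day 1 in a leap February).
Checking each month of 1965: Jan starts Fri (31d); Feb starts Mon (28d); Mar starts Mon (31d) ✓; Apr starts Thu (30d); May starts Sat (31d); Jun starts Tue (30d) ✓; Jul starts Thu (31d); Aug starts Sun (31d) ✓; Sep starts Wed (30d); Oct starts Fri (31d); Nov starts Mon (30d) ✓; Dec starts Wed (31d).
Five-Tuesday months: March, June, August, November → 4.

4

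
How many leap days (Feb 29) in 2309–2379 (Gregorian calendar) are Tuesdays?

Leap years in 2309–2379: 17 of them.
Feb 29 weekday advances by 5 (mod 7) from one leap year to the next four years later (or differs when a century non-leap intervenes).
Leap-day weekdays: 2312:Thu 2316:Tue✓ 2320:Sun 2324:Fri 2328:Wed 2332:Mon 2336:Sat 2340:Thu 2344:Tue✓ 2348:Sun 2352:Fri 2356:Wed 2360:Mon 2364:Sat 2368:Thu 2372:Tue✓ 2376:Sun
Tuesday: 2316, 2344, 2372 → 3.

3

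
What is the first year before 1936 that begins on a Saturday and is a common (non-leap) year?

Jan 1 advances by 2 weekdays after a leap year and by 1 after a common year.
1936: Jan 1 is Wednesday (leap).
1935: Tuesday
1934: Monday
1933: Sunday
1932: Friday (leap)
1931: Thursday
1930: Wednesday
1929: Tuesday
1928: Sunday (leap)
1927: Saturday
1927 begins on a Saturday and is a common year.

1927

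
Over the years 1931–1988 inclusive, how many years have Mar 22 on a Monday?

Track Mar 22's weekday year by year (advancing +1, or +2 across a Feb 29):
  1931: Sun  1932: Tue (+2)  1933: Wed (+1)  1934: Thu (+1)  1935: Fri (+1)
  1936: Sun (+2)  1937: Mon (+1) ✓  1938: Tue (+1)  1939: Wed (+1)  1940: Fri (+2)
  1941: Sat (+1)  1942: Sun (+1)  1943: Mon (+1) ✓  1944: Wed (+2)  … (30 more years) …
  1975: Sat (+1)  1976: Mon (+2) ✓  1977: Tue (+1)  1978: Wed (+1)  1979: Thu (+1)
  1980: Sat (+2)  1981: Sun (+1)  1982: Mon (+1) ✓  1983: Tue (+1)  1984: Thu (+2)
  1985: Fri (+1)  1986: Sat (+1)  1987: Sun (+1)  1988: Tue (+2)
Monday years: 1937, 1943, 1948, 1954, 1965, 1971, 1976, 1982 — 8 in total.

8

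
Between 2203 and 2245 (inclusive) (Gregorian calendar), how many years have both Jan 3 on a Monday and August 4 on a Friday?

Check each year's weekday for Jan 3 and August 4:
  2203: Mon/Thu  2204: Tue/Sat  2205: Thu/Sun  2206: Fri/Mon  2207: Sat/Tue  2208: Sun/Thu  2209: Tue/Fri  2210: Wed/Sat  2211: Thu/Sun  2212: Fri/Tue  2213: Sun/Wed  2214: Mon/Thu  2215: Tue/Fri  2216: Wed/Sun  …(15 more)…  2232: Tue/Sat  2233: Thu/Sun  2234: Fri/Mon  2235: Sat/Tue  2236: Sun/Thu  2237: Tue/Fri  2238: Wed/Sat  2239: Thu/Sun  2240: Fri/Tue  2241: Sun/Wed  2242: Mon/Thu  2243: Tue/Fri  2244: Wed/Sun  2245: Fri/Mon
Both conditions hold in: 2220 — 1.

1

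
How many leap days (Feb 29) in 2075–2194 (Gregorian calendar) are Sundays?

4

Leap years in 2075–2194: 29 of them.
Feb 29 weekday advances by 5 (mod 7) from one leap year to the next four years later (or differs when a century non-leap intervenes).
Leap-day weekdays: 2076:Sat 2080:Thu 2084:Tue 2088:Sun✓ 2092:Fri 2096:Wed 2104:Fri 2108:Wed 2112:Mon 2116:Sat 2120:Thu 2124:Tue 2128:Sun✓ …(3 more)… 2144:Sat 2148:Thu 2152:Tue 2156:Sun✓ 2160:Fri 2164:Wed 2168:Mon 2172:Sat 2176:Thu 2180:Tue 2184:Sun✓ 2188:Fri 2192:Wed
Sunday: 2088, 2128, 2156, 2184 → 4.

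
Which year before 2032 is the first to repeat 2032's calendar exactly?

Two years share a calendar iff Jan 1 falls on the same weekday and both are leap or both are common. 2032: Jan 1 is Thursday, leap year.
2031: Jan 1 Wednesday, common
2030: Jan 1 Tuesday, common
2029: Jan 1 Monday, common
2028: Jan 1 Saturday, leap
2027: Jan 1 Friday, common
2026: Jan 1 Thursday, common
2025: Jan 1 Wednesday, common
2024: Jan 1 Monday, leap
2023: Jan 1 Sunday, common
2022: Jan 1 Saturday, common
2021: Jan 1 Friday, common
2020: Jan 1 Wednesday, leap
2019: Jan 1 Tuesday, common
2018: Jan 1 Monday, common
2017: Jan 1 Sunday, common
2016: Jan 1 Friday, leap
2015: Jan 1 Thursday, common
2014: Jan 1 Wednesday, common
2013: Jan 1 Tuesday, common
2012: Jan 1 Sunday, leap
2011: Jan 1 Saturday, common
2010: Jan 1 Friday, common
2009: Jan 1 Thursday, common
2008: Jan 1 Tuesday, leap
2007: Jan 1 Monday, common
2006: Jan 1 Sunday, common
2005: Jan 1 Saturday, common
2004: Jan 1 Thursday, leap
2004 matches on both conditions.

2004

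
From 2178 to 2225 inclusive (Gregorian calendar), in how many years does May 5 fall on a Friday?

6

Track May 5's weekday year by year (advancing +1, or +2 across a Feb 29):
  2178: Tue  2179: Wed (+1)  2180: Fri (+2) ✓  2181: Sat (+1)  2182: Sun (+1)
  2183: Mon (+1)  2184: Wed (+2)  2185: Thu (+1)  2186: Fri (+1) ✓  2187: Sat (+1)
  2188: Mon (+2)  2189: Tue (+1)  2190: Wed (+1)  2191: Thu (+1)  … (20 more years) …
  2212: Tue (+2)  2213: Wed (+1)  2214: Thu (+1)  2215: Fri (+1) ✓  2216: Sun (+2)
  2217: Mon (+1)  2218: Tue (+1)  2219: Wed (+1)  2220: Fri (+2) ✓  2221: Sat (+1)
  2222: Sun (+1)  2223: Mon (+1)  2224: Wed (+2)  2225: Thu (+1)
Friday years: 2180, 2186, 2197, 2209, 2215, 2220 — 6 in total.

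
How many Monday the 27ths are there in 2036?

1

Check the 27th of each month of 2036: Jan 27: Sun, Feb 27: Wed, Mar 27: Thu, Apr 27: Sun, May 27: Tue, Jun 27: Fri, Jul 27: Sun, Aug 27: Wed, Sep 27: Sat, Oct 27: Mon, Nov 27: Thu, Dec 27: Sat.
Monday occurs in October — 1 month.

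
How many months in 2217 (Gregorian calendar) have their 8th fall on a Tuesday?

2

Check the 8th of each month of 2217: Jan 8: Wed, Feb 8: Sat, Mar 8: Sat, Apr 8: Tue, May 8: Thu, Jun 8: Sun, Jul 8: Tue, Aug 8: Fri, Sep 8: Mon, Oct 8: Wed, Nov 8: Sat, Dec 8: Mon.
Tuesday occurs in April, July — 2 months.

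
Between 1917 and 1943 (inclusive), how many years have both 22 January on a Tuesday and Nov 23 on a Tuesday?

Check each year's weekday for 22 January and Nov 23:
  1917: Mon/Fri  1918: Tue/Sat  1919: Wed/Sun  1920: Thu/Tue  1921: Sat/Wed  1922: Sun/Thu  1923: Mon/Fri  1924: Tue/Sun  1925: Thu/Mon  1926: Fri/Tue  1927: Sat/Wed  1928: Sun/Fri  1929: Tue/Sat  1930: Wed/Sun  1931: Thu/Mon  1932: Fri/Wed  1933: Sun/Thu  1934: Mon/Fri  1935: Tue/Sat  1936: Wed/Mon  1937: Fri/Tue  1938: Sat/Wed  1939: Sun/Thu  1940: Mon/Sat  1941: Wed/Sun  1942: Thu/Mon  1943: Fri/Tue
Both conditions hold in: no year — 0.

0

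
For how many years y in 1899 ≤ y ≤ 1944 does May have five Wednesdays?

May has 31 days; it has five Wednesdays when Wednesday falls among the first (month-length − 28) days — i.e. when May 1 is one of Wednesday/Tuesday/Monday.
May 1 by year: 1899:Mon✓ 1900:Tue✓ 1901:Wed✓ 1902:Thu 1903:Fri 1904:Sun 1905:Mon✓ 1906:Tue✓ 1907:Wed✓ 1908:Fri 1909:Sat 1910:Sun 1911:Mon✓ 1912:Wed✓ 1913:Thu …(16 more)… 1930:Thu 1931:Fri 1932:Sun 1933:Mon✓ 1934:Tue✓ 1935:Wed✓ 1936:Fri 1937:Sat 1938:Sun 1939:Mon✓ 1940:Wed✓ 1941:Thu 1942:Fri 1943:Sat 1944:Mon✓
Years with five Wednesdays: 1899, 1900, 1901, 1905, 1906, 1907, 1911, 1912, 1916, 1917, 1918, 1922, 1923, 1928, 1929, 1933, 1934, 1935, 1939, 1940, 1944 → 21.

21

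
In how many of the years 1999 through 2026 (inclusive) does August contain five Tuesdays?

12

August has 31 days; it has five Tuesdays when Tuesday falls among the first (month-length − 28) days — i.e. when August 1 is one of Tuesday/Monday/Sunday.
August 1 by year: 1999:Sun✓ 2000:Tue✓ 2001:Wed 2002:Thu 2003:Fri 2004:Sun✓ 2005:Mon✓ 2006:Tue✓ 2007:Wed 2008:Fri 2009:Sat 2010:Sun✓ 2011:Mon✓ 2012:Wed 2013:Thu 2014:Fri 2015:Sat 2016:Mon✓ 2017:Tue✓ 2018:Wed 2019:Thu 2020:Sat 2021:Sun✓ 2022:Mon✓ 2023:Tue✓ 2024:Thu 2025:Fri 2026:Sat
Years with five Tuesdays: 1999, 2000, 2004, 2005, 2006, 2010, 2011, 2016, 2017, 2021, 2022, 2023 → 12.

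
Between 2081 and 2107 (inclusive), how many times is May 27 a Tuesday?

5

Track May 27's weekday year by year (advancing +1, or +2 across a Feb 29):
  2081: Tue ✓  2082: Wed (+1)  2083: Thu (+1)  2084: Sat (+2)  2085: Sun (+1)
  2086: Mon (+1)  2087: Tue (+1) ✓  2088: Thu (+2)  2089: Fri (+1)  2090: Sat (+1)
  2091: Sun (+1)  2092: Tue (+2) ✓  2093: Wed (+1)  2094: Thu (+1)  2095: Fri (+1)
  2096: Sun (+2)  2097: Mon (+1)  2098: Tue (+1) ✓  2099: Wed (+1)  2100: Thu (+1)
  2101: Fri (+1)  2102: Sat (+1)  2103: Sun (+1)  2104: Tue (+2) ✓  2105: Wed (+1)
  2106: Thu (+1)  2107: Fri (+1)
Tuesday years: 2081, 2087, 2092, 2098, 2104 — 5 in total.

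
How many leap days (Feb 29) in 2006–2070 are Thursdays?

2

Leap years in 2006–2070: 16 of them.
Feb 29 weekday advances by 5 (mod 7) from one leap year to the next four years later (or differs when a century non-leap intervenes).
Leap-day weekdays: 2008:Fri 2012:Wed 2016:Mon 2020:Sat 2024:Thu✓ 2028:Tue 2032:Sun 2036:Fri 2040:Wed 2044:Mon 2048:Sat 2052:Thu✓ 2056:Tue 2060:Sun 2064:Fri 2068:Wed
Thursday: 2024, 2052 → 2.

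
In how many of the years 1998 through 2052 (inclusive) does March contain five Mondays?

March has 31 days; it has five Mondays when Monday falls among the first (month-length − 28) days — i.e. when March 1 is one of Monday/Sunday/Saturday.
March 1 by year: 1998:Sun✓ 1999:Mon✓ 2000:Wed 2001:Thu 2002:Fri 2003:Sat✓ 2004:Mon✓ 2005:Tue 2006:Wed 2007:Thu 2008:Sat✓ 2009:Sun✓ 2010:Mon✓ 2011:Tue 2012:Thu …(25 more)… 2038:Mon✓ 2039:Tue 2040:Thu 2041:Fri 2042:Sat✓ 2043:Sun✓ 2044:Tue 2045:Wed 2046:Thu 2047:Fri 2048:Sun✓ 2049:Mon✓ 2050:Tue 2051:Wed 2052:Fri
Years with five Mondays: 1998, 1999, 2003, 2004, 2008, 2009, 2010, 2014, 2015, 2020, 2021, 2025, 2026, 2027, 2031, 2032, 2036, 2037, 2038, 2042, 2043, 2048, 2049 → 23.

23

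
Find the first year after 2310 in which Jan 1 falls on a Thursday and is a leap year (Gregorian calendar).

Jan 1 advances by 2 weekdays after a leap year and by 1 after a common year.
2310: Jan 1 is Saturday.
2311: Sunday
2312: Monday (leap)
2313: Wednesday
2314: Thursday
2315: Friday
2316: Saturday (leap)
2317: Monday
2318: Tuesday
2319: Wednesday
2320: Thursday (leap)
2320 begins on a Thursday and is a leap year.

2320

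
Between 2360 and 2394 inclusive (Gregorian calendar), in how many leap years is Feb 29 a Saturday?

2

Leap years in 2360–2394: 9 of them.
Feb 29 weekday advances by 5 (mod 7) from one leap year to the next four years later (or differs when a century non-leap intervenes).
Leap-day weekdays: 2360:Mon 2364:Sat✓ 2368:Thu 2372:Tue 2376:Sun 2380:Fri 2384:Wed 2388:Mon 2392:Sat✓
Saturday: 2364, 2392 → 2.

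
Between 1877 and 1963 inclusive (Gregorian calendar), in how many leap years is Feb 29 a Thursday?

2

Leap years in 1877–1963: 20 of them.
Feb 29 weekday advances by 5 (mod 7) from one leap year to the next four years later (or differs when a century non-leap intervenes).
Leap-day weekdays: 1880:Sun 1884:Fri 1888:Wed 1892:Mon 1896:Sat 1904:Mon 1908:Sat 1912:Thu✓ 1916:Tue 1920:Sun 1924:Fri 1928:Wed 1932:Mon 1936:Sat 1940:Thu✓ 1944:Tue 1948:Sun 1952:Fri 1956:Wed 1960:Mon
Thursday: 1912, 1940 → 2.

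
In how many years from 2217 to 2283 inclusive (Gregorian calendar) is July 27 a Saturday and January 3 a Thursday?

Check each year's weekday for July 27 and January 3:
  2217: Sun/Fri  2218: Mon/Sat  2219: Tue/Sun  2220: Thu/Mon  2221: Fri/Wed  2222: Sat/Thu ✓  2223: Sun/Fri  2224: Tue/Sat  2225: Wed/Mon  2226: Thu/Tue  2227: Fri/Wed  2228: Sun/Thu  2229: Mon/Sat  2230: Tue/Sun  …(39 more)…  2270: Wed/Mon  2271: Thu/Tue  2272: Sat/Wed  2273: Sun/Fri  2274: Mon/Sat  2275: Tue/Sun  2276: Thu/Mon  2277: Fri/Wed  2278: Sat/Thu ✓  2279: Sun/Fri  2280: Tue/Sat  2281: Wed/Mon  2282: Thu/Tue  2283: Fri/Wed
Both conditions hold in: 2222, 2233, 2239, 2250, 2261, 2267, 2278 — 7.

7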